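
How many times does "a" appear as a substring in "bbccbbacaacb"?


Searching for "a" in "bbccbbacaacb"
Scanning each position:
  Position 0: "b" => no
  Position 1: "b" => no
  Position 2: "c" => no
  Position 3: "c" => no
  Position 4: "b" => no
  Position 5: "b" => no
  Position 6: "a" => MATCH
  Position 7: "c" => no
  Position 8: "a" => MATCH
  Position 9: "a" => MATCH
  Position 10: "c" => no
  Position 11: "b" => no
Total occurrences: 3

3


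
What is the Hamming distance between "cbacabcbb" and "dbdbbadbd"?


Comparing "cbacabcbb" and "dbdbbadbd" position by position:
  Position 0: 'c' vs 'd' => differ
  Position 1: 'b' vs 'b' => same
  Position 2: 'a' vs 'd' => differ
  Position 3: 'c' vs 'b' => differ
  Position 4: 'a' vs 'b' => differ
  Position 5: 'b' vs 'a' => differ
  Position 6: 'c' vs 'd' => differ
  Position 7: 'b' vs 'b' => same
  Position 8: 'b' vs 'd' => differ
Total differences (Hamming distance): 7

7


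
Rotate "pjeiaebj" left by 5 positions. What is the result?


Input: "pjeiaebj", rotate left by 5
First 5 characters: "pjeia"
Remaining characters: "ebj"
Concatenate remaining + first: "ebj" + "pjeia" = "ebjpjeia"

ebjpjeia


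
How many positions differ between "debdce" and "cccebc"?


Comparing "debdce" and "cccebc" position by position:
  Position 0: 'd' vs 'c' => DIFFER
  Position 1: 'e' vs 'c' => DIFFER
  Position 2: 'b' vs 'c' => DIFFER
  Position 3: 'd' vs 'e' => DIFFER
  Position 4: 'c' vs 'b' => DIFFER
  Position 5: 'e' vs 'c' => DIFFER
Positions that differ: 6

6


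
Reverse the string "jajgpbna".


Input: jajgpbna
Reading characters right to left:
  Position 7: 'a'
  Position 6: 'n'
  Position 5: 'b'
  Position 4: 'p'
  Position 3: 'g'
  Position 2: 'j'
  Position 1: 'a'
  Position 0: 'j'
Reversed: anbpgjaj

anbpgjaj


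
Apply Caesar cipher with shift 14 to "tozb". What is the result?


Caesar cipher: shift "tozb" by 14
  't' (pos 19) + 14 = pos 7 = 'h'
  'o' (pos 14) + 14 = pos 2 = 'c'
  'z' (pos 25) + 14 = pos 13 = 'n'
  'b' (pos 1) + 14 = pos 15 = 'p'
Result: hcnp

hcnp


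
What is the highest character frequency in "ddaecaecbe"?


Input: ddaecaecbe
Character counts:
  'a': 2
  'b': 1
  'c': 2
  'd': 2
  'e': 3
Maximum frequency: 3

3


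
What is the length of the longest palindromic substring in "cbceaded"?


Input: "cbceaded"
Checking substrings for palindromes:
  [0:3] "cbc" (len 3) => palindrome
  [5:8] "ded" (len 3) => palindrome
Longest palindromic substring: "cbc" with length 3

3


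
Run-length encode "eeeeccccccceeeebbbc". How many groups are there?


Input: eeeeccccccceeeebbbc
Scanning for consecutive runs:
  Group 1: 'e' x 4 (positions 0-3)
  Group 2: 'c' x 7 (positions 4-10)
  Group 3: 'e' x 4 (positions 11-14)
  Group 4: 'b' x 3 (positions 15-17)
  Group 5: 'c' x 1 (positions 18-18)
Total groups: 5

5


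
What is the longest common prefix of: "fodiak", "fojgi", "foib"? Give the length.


Words: fodiak, fojgi, foib
  Position 0: all 'f' => match
  Position 1: all 'o' => match
  Position 2: ('d', 'j', 'i') => mismatch, stop
LCP = "fo" (length 2)

2


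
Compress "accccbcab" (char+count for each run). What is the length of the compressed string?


Input: accccbcab
Runs:
  'a' x 1 => "a1"
  'c' x 4 => "c4"
  'b' x 1 => "b1"
  'c' x 1 => "c1"
  'a' x 1 => "a1"
  'b' x 1 => "b1"
Compressed: "a1c4b1c1a1b1"
Compressed length: 12

12


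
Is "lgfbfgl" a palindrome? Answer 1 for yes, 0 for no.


Input: lgfbfgl
Reversed: lgfbfgl
  Compare pos 0 ('l') with pos 6 ('l'): match
  Compare pos 1 ('g') with pos 5 ('g'): match
  Compare pos 2 ('f') with pos 4 ('f'): match
Result: palindrome

1


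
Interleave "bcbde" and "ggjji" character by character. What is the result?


Interleaving "bcbde" and "ggjji":
  Position 0: 'b' from first, 'g' from second => "bg"
  Position 1: 'c' from first, 'g' from second => "cg"
  Position 2: 'b' from first, 'j' from second => "bj"
  Position 3: 'd' from first, 'j' from second => "dj"
  Position 4: 'e' from first, 'i' from second => "ei"
Result: bgcgbjdjei

bgcgbjdjei


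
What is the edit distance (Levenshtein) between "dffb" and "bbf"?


Computing edit distance: "dffb" -> "bbf"
DP table:
           b    b    f
      0    1    2    3
  d   1    1    2    3
  f   2    2    2    2
  f   3    3    3    2
  b   4    3    3    3
Edit distance = dp[4][3] = 3

3


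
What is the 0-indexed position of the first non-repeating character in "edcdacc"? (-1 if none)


Input: edcdacc
Character frequencies:
  'a': 1
  'c': 3
  'd': 2
  'e': 1
Scanning left to right for freq == 1:
  Position 0 ('e'): unique! => answer = 0

0


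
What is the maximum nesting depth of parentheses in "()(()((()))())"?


Input: "()(()((()))())"
Tracking depth:
  Position 0 '(': depth becomes 1
  Position 1 ')': depth becomes 0
  Position 2 '(': depth becomes 1
  Position 3 '(': depth becomes 2
  Position 4 ')': depth becomes 1
  Position 5 '(': depth becomes 2
  Position 6 '(': depth becomes 3
  Position 7 '(': depth becomes 4
  Position 8 ')': depth becomes 3
  Position 9 ')': depth becomes 2
  Position 10 ')': depth becomes 1
  Position 11 '(': depth becomes 2
  Position 12 ')': depth becomes 1
  Position 13 ')': depth becomes 0
Maximum depth reached: 4

4


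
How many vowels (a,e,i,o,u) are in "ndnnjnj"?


Input: ndnnjnj
Checking each character:
  'n' at position 0: consonant
  'd' at position 1: consonant
  'n' at position 2: consonant
  'n' at position 3: consonant
  'j' at position 4: consonant
  'n' at position 5: consonant
  'j' at position 6: consonant
Total vowels: 0

0


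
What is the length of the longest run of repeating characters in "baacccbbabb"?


Input: "baacccbbabb"
Scanning for longest run:
  Position 1 ('a'): new char, reset run to 1
  Position 2 ('a'): continues run of 'a', length=2
  Position 3 ('c'): new char, reset run to 1
  Position 4 ('c'): continues run of 'c', length=2
  Position 5 ('c'): continues run of 'c', length=3
  Position 6 ('b'): new char, reset run to 1
  Position 7 ('b'): continues run of 'b', length=2
  Position 8 ('a'): new char, reset run to 1
  Position 9 ('b'): new char, reset run to 1
  Position 10 ('b'): continues run of 'b', length=2
Longest run: 'c' with length 3

3


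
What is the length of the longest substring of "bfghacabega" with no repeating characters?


Input: "bfghacabega"
Sliding window (track last position of each char):
  Position 0 ('b'): window [0,0] length 1 -- new best
  Position 1 ('f'): window [0,1] length 2 -- new best
  Position 2 ('g'): window [0,2] length 3 -- new best
  Position 3 ('h'): window [0,3] length 4 -- new best
  Position 4 ('a'): window [0,4] length 5 -- new best
  Position 5 ('c'): window [0,5] length 6 -- new best
  Position 6 ('a'): repeat (last at 4), move window start to 5
  Position 6 ('a'): window [5,6] length 2
  Position 7 ('b'): window [5,7] length 3
  Position 8 ('e'): window [5,8] length 4
  Position 9 ('g'): window [5,9] length 5
  Position 10 ('a'): repeat (last at 6), move window start to 7
  Position 10 ('a'): window [7,10] length 4
Longest substring with no repeats: "bfghac" with length 6

6


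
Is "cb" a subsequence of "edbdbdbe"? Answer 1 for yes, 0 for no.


Check if "cb" is a subsequence of "edbdbdbe"
Greedy scan:
  Position 0 ('e'): no match needed
  Position 1 ('d'): no match needed
  Position 2 ('b'): no match needed
  Position 3 ('d'): no match needed
  Position 4 ('b'): no match needed
  Position 5 ('d'): no match needed
  Position 6 ('b'): no match needed
  Position 7 ('e'): no match needed
Only matched 0/2 characters => not a subsequence

0


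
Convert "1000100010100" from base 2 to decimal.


Input: "1000100010100" in base 2
Positional expansion:
  Digit '1' (value 1) x 2^12 = 4096
  Digit '0' (value 0) x 2^11 = 0
  Digit '0' (value 0) x 2^10 = 0
  Digit '0' (value 0) x 2^9 = 0
  Digit '1' (value 1) x 2^8 = 256
  Digit '0' (value 0) x 2^7 = 0
  Digit '0' (value 0) x 2^6 = 0
  Digit '0' (value 0) x 2^5 = 0
  Digit '1' (value 1) x 2^4 = 16
  Digit '0' (value 0) x 2^3 = 0
  Digit '1' (value 1) x 2^2 = 4
  Digit '0' (value 0) x 2^1 = 0
  Digit '0' (value 0) x 2^0 = 0
Sum = 4372

4372


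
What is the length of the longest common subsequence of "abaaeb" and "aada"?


LCS of "abaaeb" and "aada"
DP table:
           a    a    d    a
      0    0    0    0    0
  a   0    1    1    1    1
  b   0    1    1    1    1
  a   0    1    2    2    2
  a   0    1    2    2    3
  e   0    1    2    2    3
  b   0    1    2    2    3
LCS length = dp[6][4] = 3

3


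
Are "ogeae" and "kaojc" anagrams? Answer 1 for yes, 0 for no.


Strings: "ogeae", "kaojc"
Sorted first:  aeego
Sorted second: acjko
Differ at position 1: 'e' vs 'c' => not anagrams

0


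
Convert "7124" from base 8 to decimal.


Input: "7124" in base 8
Positional expansion:
  Digit '7' (value 7) x 8^3 = 3584
  Digit '1' (value 1) x 8^2 = 64
  Digit '2' (value 2) x 8^1 = 16
  Digit '4' (value 4) x 8^0 = 4
Sum = 3668

3668


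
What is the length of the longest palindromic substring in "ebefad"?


Input: "ebefad"
Checking substrings for palindromes:
  [0:3] "ebe" (len 3) => palindrome
Longest palindromic substring: "ebe" with length 3

3


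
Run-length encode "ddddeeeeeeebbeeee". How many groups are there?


Input: ddddeeeeeeebbeeee
Scanning for consecutive runs:
  Group 1: 'd' x 4 (positions 0-3)
  Group 2: 'e' x 7 (positions 4-10)
  Group 3: 'b' x 2 (positions 11-12)
  Group 4: 'e' x 4 (positions 13-16)
Total groups: 4

4


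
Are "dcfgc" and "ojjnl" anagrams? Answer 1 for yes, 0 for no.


Strings: "dcfgc", "ojjnl"
Sorted first:  ccdfg
Sorted second: jjlno
Differ at position 0: 'c' vs 'j' => not anagrams

0


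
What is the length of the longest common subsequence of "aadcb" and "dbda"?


LCS of "aadcb" and "dbda"
DP table:
           d    b    d    a
      0    0    0    0    0
  a   0    0    0    0    1
  a   0    0    0    0    1
  d   0    1    1    1    1
  c   0    1    1    1    1
  b   0    1    2    2    2
LCS length = dp[5][4] = 2

2


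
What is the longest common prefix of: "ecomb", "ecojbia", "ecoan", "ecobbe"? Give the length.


Words: ecomb, ecojbia, ecoan, ecobbe
  Position 0: all 'e' => match
  Position 1: all 'c' => match
  Position 2: all 'o' => match
  Position 3: ('m', 'j', 'a', 'b') => mismatch, stop
LCP = "eco" (length 3)

3


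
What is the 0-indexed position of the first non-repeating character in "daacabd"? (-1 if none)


Input: daacabd
Character frequencies:
  'a': 3
  'b': 1
  'c': 1
  'd': 2
Scanning left to right for freq == 1:
  Position 0 ('d'): freq=2, skip
  Position 1 ('a'): freq=3, skip
  Position 2 ('a'): freq=3, skip
  Position 3 ('c'): unique! => answer = 3

3


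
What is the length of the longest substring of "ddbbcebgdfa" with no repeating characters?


Input: "ddbbcebgdfa"
Sliding window (track last position of each char):
  Position 0 ('d'): window [0,0] length 1 -- new best
  Position 1 ('d'): repeat (last at 0), move window start to 1
  Position 1 ('d'): window [1,1] length 1
  Position 2 ('b'): window [1,2] length 2 -- new best
  Position 3 ('b'): repeat (last at 2), move window start to 3
  Position 3 ('b'): window [3,3] length 1
  Position 4 ('c'): window [3,4] length 2
  Position 5 ('e'): window [3,5] length 3 -- new best
  Position 6 ('b'): repeat (last at 3), move window start to 4
  Position 6 ('b'): window [4,6] length 3
  Position 7 ('g'): window [4,7] length 4 -- new best
  Position 8 ('d'): window [4,8] length 5 -- new best
  Position 9 ('f'): window [4,9] length 6 -- new best
  Position 10 ('a'): window [4,10] length 7 -- new best
Longest substring with no repeats: "cebgdfa" with length 7

7


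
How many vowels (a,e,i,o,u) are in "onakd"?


Input: onakd
Checking each character:
  'o' at position 0: vowel (running total: 1)
  'n' at position 1: consonant
  'a' at position 2: vowel (running total: 2)
  'k' at position 3: consonant
  'd' at position 4: consonant
Total vowels: 2

2


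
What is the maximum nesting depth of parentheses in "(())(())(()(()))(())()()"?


Input: "(())(())(()(()))(())()()"
Tracking depth:
  Position 0 '(': depth becomes 1
  Position 1 '(': depth becomes 2
  Position 2 ')': depth becomes 1
  Position 3 ')': depth becomes 0
  Position 4 '(': depth becomes 1
  Position 5 '(': depth becomes 2
  Position 6 ')': depth becomes 1
  Position 7 ')': depth becomes 0
  Position 8 '(': depth becomes 1
  Position 9 '(': depth becomes 2
  Position 10 ')': depth becomes 1
  Position 11 '(': depth becomes 2
  Position 12 '(': depth becomes 3
  Position 13 ')': depth becomes 2
  Position 14 ')': depth becomes 1
  Position 15 ')': depth becomes 0
  Position 16 '(': depth becomes 1
  Position 17 '(': depth becomes 2
  Position 18 ')': depth becomes 1
  Position 19 ')': depth becomes 0
  Position 20 '(': depth becomes 1
  Position 21 ')': depth becomes 0
  Position 22 '(': depth becomes 1
  Position 23 ')': depth becomes 0
Maximum depth reached: 3

3


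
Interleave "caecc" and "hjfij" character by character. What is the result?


Interleaving "caecc" and "hjfij":
  Position 0: 'c' from first, 'h' from second => "ch"
  Position 1: 'a' from first, 'j' from second => "aj"
  Position 2: 'e' from first, 'f' from second => "ef"
  Position 3: 'c' from first, 'i' from second => "ci"
  Position 4: 'c' from first, 'j' from second => "cj"
Result: chajefcicj

chajefcicj


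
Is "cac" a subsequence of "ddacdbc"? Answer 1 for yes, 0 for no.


Check if "cac" is a subsequence of "ddacdbc"
Greedy scan:
  Position 0 ('d'): no match needed
  Position 1 ('d'): no match needed
  Position 2 ('a'): no match needed
  Position 3 ('c'): matches sub[0] = 'c'
  Position 4 ('d'): no match needed
  Position 5 ('b'): no match needed
  Position 6 ('c'): no match needed
Only matched 1/3 characters => not a subsequence

0


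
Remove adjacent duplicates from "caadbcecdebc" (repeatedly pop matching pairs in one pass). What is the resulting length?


Input: caadbcecdebc
Stack-based adjacent duplicate removal:
  Read 'c': push. Stack: c
  Read 'a': push. Stack: ca
  Read 'a': matches stack top 'a' => pop. Stack: c
  Read 'd': push. Stack: cd
  Read 'b': push. Stack: cdb
  Read 'c': push. Stack: cdbc
  Read 'e': push. Stack: cdbce
  Read 'c': push. Stack: cdbcec
  Read 'd': push. Stack: cdbcecd
  Read 'e': push. Stack: cdbcecde
  Read 'b': push. Stack: cdbcecdeb
  Read 'c': push. Stack: cdbcecdebc
Final stack: "cdbcecdebc" (length 10)

10


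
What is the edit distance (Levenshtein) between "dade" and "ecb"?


Computing edit distance: "dade" -> "ecb"
DP table:
           e    c    b
      0    1    2    3
  d   1    1    2    3
  a   2    2    2    3
  d   3    3    3    3
  e   4    3    4    4
Edit distance = dp[4][3] = 4

4


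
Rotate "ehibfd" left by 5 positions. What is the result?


Input: "ehibfd", rotate left by 5
First 5 characters: "ehibf"
Remaining characters: "d"
Concatenate remaining + first: "d" + "ehibf" = "dehibf"

dehibf


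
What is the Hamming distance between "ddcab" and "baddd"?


Comparing "ddcab" and "baddd" position by position:
  Position 0: 'd' vs 'b' => differ
  Position 1: 'd' vs 'a' => differ
  Position 2: 'c' vs 'd' => differ
  Position 3: 'a' vs 'd' => differ
  Position 4: 'b' vs 'd' => differ
Total differences (Hamming distance): 5

5


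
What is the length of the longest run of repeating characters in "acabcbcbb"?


Input: "acabcbcbb"
Scanning for longest run:
  Position 1 ('c'): new char, reset run to 1
  Position 2 ('a'): new char, reset run to 1
  Position 3 ('b'): new char, reset run to 1
  Position 4 ('c'): new char, reset run to 1
  Position 5 ('b'): new char, reset run to 1
  Position 6 ('c'): new char, reset run to 1
  Position 7 ('b'): new char, reset run to 1
  Position 8 ('b'): continues run of 'b', length=2
Longest run: 'b' with length 2

2


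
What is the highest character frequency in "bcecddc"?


Input: bcecddc
Character counts:
  'b': 1
  'c': 3
  'd': 2
  'e': 1
Maximum frequency: 3

3


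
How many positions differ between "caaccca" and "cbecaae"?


Comparing "caaccca" and "cbecaae" position by position:
  Position 0: 'c' vs 'c' => same
  Position 1: 'a' vs 'b' => DIFFER
  Position 2: 'a' vs 'e' => DIFFER
  Position 3: 'c' vs 'c' => same
  Position 4: 'c' vs 'a' => DIFFER
  Position 5: 'c' vs 'a' => DIFFER
  Position 6: 'a' vs 'e' => DIFFER
Positions that differ: 5

5


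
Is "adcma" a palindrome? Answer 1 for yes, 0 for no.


Input: adcma
Reversed: amcda
  Compare pos 0 ('a') with pos 4 ('a'): match
  Compare pos 1 ('d') with pos 3 ('m'): MISMATCH
Result: not a palindrome

0


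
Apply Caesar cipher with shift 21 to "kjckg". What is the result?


Caesar cipher: shift "kjckg" by 21
  'k' (pos 10) + 21 = pos 5 = 'f'
  'j' (pos 9) + 21 = pos 4 = 'e'
  'c' (pos 2) + 21 = pos 23 = 'x'
  'k' (pos 10) + 21 = pos 5 = 'f'
  'g' (pos 6) + 21 = pos 1 = 'b'
Result: fexfb

fexfb


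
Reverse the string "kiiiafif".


Input: kiiiafif
Reading characters right to left:
  Position 7: 'f'
  Position 6: 'i'
  Position 5: 'f'
  Position 4: 'a'
  Position 3: 'i'
  Position 2: 'i'
  Position 1: 'i'
  Position 0: 'k'
Reversed: fifaiiik

fifaiiik


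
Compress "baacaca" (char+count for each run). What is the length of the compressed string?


Input: baacaca
Runs:
  'b' x 1 => "b1"
  'a' x 2 => "a2"
  'c' x 1 => "c1"
  'a' x 1 => "a1"
  'c' x 1 => "c1"
  'a' x 1 => "a1"
Compressed: "b1a2c1a1c1a1"
Compressed length: 12

12


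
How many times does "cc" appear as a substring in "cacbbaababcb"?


Searching for "cc" in "cacbbaababcb"
Scanning each position:
  Position 0: "ca" => no
  Position 1: "ac" => no
  Position 2: "cb" => no
  Position 3: "bb" => no
  Position 4: "ba" => no
  Position 5: "aa" => no
  Position 6: "ab" => no
  Position 7: "ba" => no
  Position 8: "ab" => no
  Position 9: "bc" => no
  Position 10: "cb" => no
Total occurrences: 0

0


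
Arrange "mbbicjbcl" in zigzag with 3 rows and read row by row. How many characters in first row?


Zigzag "mbbicjbcl" into 3 rows:
Placing characters:
  'm' => row 0
  'b' => row 1
  'b' => row 2
  'i' => row 1
  'c' => row 0
  'j' => row 1
  'b' => row 2
  'c' => row 1
  'l' => row 0
Rows:
  Row 0: "mcl"
  Row 1: "bijc"
  Row 2: "bb"
First row length: 3

3


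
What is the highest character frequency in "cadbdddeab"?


Input: cadbdddeab
Character counts:
  'a': 2
  'b': 2
  'c': 1
  'd': 4
  'e': 1
Maximum frequency: 4

4


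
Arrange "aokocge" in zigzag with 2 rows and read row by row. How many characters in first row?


Zigzag "aokocge" into 2 rows:
Placing characters:
  'a' => row 0
  'o' => row 1
  'k' => row 0
  'o' => row 1
  'c' => row 0
  'g' => row 1
  'e' => row 0
Rows:
  Row 0: "akce"
  Row 1: "oog"
First row length: 4

4


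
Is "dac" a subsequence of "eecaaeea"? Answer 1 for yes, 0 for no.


Check if "dac" is a subsequence of "eecaaeea"
Greedy scan:
  Position 0 ('e'): no match needed
  Position 1 ('e'): no match needed
  Position 2 ('c'): no match needed
  Position 3 ('a'): no match needed
  Position 4 ('a'): no match needed
  Position 5 ('e'): no match needed
  Position 6 ('e'): no match needed
  Position 7 ('a'): no match needed
Only matched 0/3 characters => not a subsequence

0


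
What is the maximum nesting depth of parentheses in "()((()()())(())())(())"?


Input: "()((()()())(())())(())"
Tracking depth:
  Position 0 '(': depth becomes 1
  Position 1 ')': depth becomes 0
  Position 2 '(': depth becomes 1
  Position 3 '(': depth becomes 2
  Position 4 '(': depth becomes 3
  Position 5 ')': depth becomes 2
  Position 6 '(': depth becomes 3
  Position 7 ')': depth becomes 2
  Position 8 '(': depth becomes 3
  Position 9 ')': depth becomes 2
  Position 10 ')': depth becomes 1
  Position 11 '(': depth becomes 2
  Position 12 '(': depth becomes 3
  Position 13 ')': depth becomes 2
  Position 14 ')': depth becomes 1
  Position 15 '(': depth becomes 2
  Position 16 ')': depth becomes 1
  Position 17 ')': depth becomes 0
  Position 18 '(': depth becomes 1
  Position 19 '(': depth becomes 2
  Position 20 ')': depth becomes 1
  Position 21 ')': depth becomes 0
Maximum depth reached: 3

3


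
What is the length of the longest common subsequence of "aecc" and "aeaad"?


LCS of "aecc" and "aeaad"
DP table:
           a    e    a    a    d
      0    0    0    0    0    0
  a   0    1    1    1    1    1
  e   0    1    2    2    2    2
  c   0    1    2    2    2    2
  c   0    1    2    2    2    2
LCS length = dp[4][5] = 2

2


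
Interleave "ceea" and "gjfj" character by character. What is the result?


Interleaving "ceea" and "gjfj":
  Position 0: 'c' from first, 'g' from second => "cg"
  Position 1: 'e' from first, 'j' from second => "ej"
  Position 2: 'e' from first, 'f' from second => "ef"
  Position 3: 'a' from first, 'j' from second => "aj"
Result: cgejefaj

cgejefaj


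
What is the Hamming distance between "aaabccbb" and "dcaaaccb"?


Comparing "aaabccbb" and "dcaaaccb" position by position:
  Position 0: 'a' vs 'd' => differ
  Position 1: 'a' vs 'c' => differ
  Position 2: 'a' vs 'a' => same
  Position 3: 'b' vs 'a' => differ
  Position 4: 'c' vs 'a' => differ
  Position 5: 'c' vs 'c' => same
  Position 6: 'b' vs 'c' => differ
  Position 7: 'b' vs 'b' => same
Total differences (Hamming distance): 5

5


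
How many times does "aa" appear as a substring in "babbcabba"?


Searching for "aa" in "babbcabba"
Scanning each position:
  Position 0: "ba" => no
  Position 1: "ab" => no
  Position 2: "bb" => no
  Position 3: "bc" => no
  Position 4: "ca" => no
  Position 5: "ab" => no
  Position 6: "bb" => no
  Position 7: "ba" => no
Total occurrences: 0

0


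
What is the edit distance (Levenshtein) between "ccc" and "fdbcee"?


Computing edit distance: "ccc" -> "fdbcee"
DP table:
           f    d    b    c    e    e
      0    1    2    3    4    5    6
  c   1    1    2    3    3    4    5
  c   2    2    2    3    3    4    5
  c   3    3    3    3    3    4    5
Edit distance = dp[3][6] = 5

5


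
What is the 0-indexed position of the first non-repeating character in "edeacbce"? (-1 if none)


Input: edeacbce
Character frequencies:
  'a': 1
  'b': 1
  'c': 2
  'd': 1
  'e': 3
Scanning left to right for freq == 1:
  Position 0 ('e'): freq=3, skip
  Position 1 ('d'): unique! => answer = 1

1


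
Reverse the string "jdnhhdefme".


Input: jdnhhdefme
Reading characters right to left:
  Position 9: 'e'
  Position 8: 'm'
  Position 7: 'f'
  Position 6: 'e'
  Position 5: 'd'
  Position 4: 'h'
  Position 3: 'h'
  Position 2: 'n'
  Position 1: 'd'
  Position 0: 'j'
Reversed: emfedhhndj

emfedhhndj


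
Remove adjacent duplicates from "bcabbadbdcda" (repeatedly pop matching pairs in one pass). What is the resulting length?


Input: bcabbadbdcda
Stack-based adjacent duplicate removal:
  Read 'b': push. Stack: b
  Read 'c': push. Stack: bc
  Read 'a': push. Stack: bca
  Read 'b': push. Stack: bcab
  Read 'b': matches stack top 'b' => pop. Stack: bca
  Read 'a': matches stack top 'a' => pop. Stack: bc
  Read 'd': push. Stack: bcd
  Read 'b': push. Stack: bcdb
  Read 'd': push. Stack: bcdbd
  Read 'c': push. Stack: bcdbdc
  Read 'd': push. Stack: bcdbdcd
  Read 'a': push. Stack: bcdbdcda
Final stack: "bcdbdcda" (length 8)

8


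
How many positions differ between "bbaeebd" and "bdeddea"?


Comparing "bbaeebd" and "bdeddea" position by position:
  Position 0: 'b' vs 'b' => same
  Position 1: 'b' vs 'd' => DIFFER
  Position 2: 'a' vs 'e' => DIFFER
  Position 3: 'e' vs 'd' => DIFFER
  Position 4: 'e' vs 'd' => DIFFER
  Position 5: 'b' vs 'e' => DIFFER
  Position 6: 'd' vs 'a' => DIFFER
Positions that differ: 6

6


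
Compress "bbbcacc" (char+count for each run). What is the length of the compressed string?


Input: bbbcacc
Runs:
  'b' x 3 => "b3"
  'c' x 1 => "c1"
  'a' x 1 => "a1"
  'c' x 2 => "c2"
Compressed: "b3c1a1c2"
Compressed length: 8

8


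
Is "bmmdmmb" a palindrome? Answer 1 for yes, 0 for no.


Input: bmmdmmb
Reversed: bmmdmmb
  Compare pos 0 ('b') with pos 6 ('b'): match
  Compare pos 1 ('m') with pos 5 ('m'): match
  Compare pos 2 ('m') with pos 4 ('m'): match
Result: palindrome

1


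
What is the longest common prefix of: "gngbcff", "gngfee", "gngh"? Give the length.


Words: gngbcff, gngfee, gngh
  Position 0: all 'g' => match
  Position 1: all 'n' => match
  Position 2: all 'g' => match
  Position 3: ('b', 'f', 'h') => mismatch, stop
LCP = "gng" (length 3)

3


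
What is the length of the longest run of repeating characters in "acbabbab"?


Input: "acbabbab"
Scanning for longest run:
  Position 1 ('c'): new char, reset run to 1
  Position 2 ('b'): new char, reset run to 1
  Position 3 ('a'): new char, reset run to 1
  Position 4 ('b'): new char, reset run to 1
  Position 5 ('b'): continues run of 'b', length=2
  Position 6 ('a'): new char, reset run to 1
  Position 7 ('b'): new char, reset run to 1
Longest run: 'b' with length 2

2


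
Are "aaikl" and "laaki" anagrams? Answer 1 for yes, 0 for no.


Strings: "aaikl", "laaki"
Sorted first:  aaikl
Sorted second: aaikl
Sorted forms match => anagrams

1


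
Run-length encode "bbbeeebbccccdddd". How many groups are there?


Input: bbbeeebbccccdddd
Scanning for consecutive runs:
  Group 1: 'b' x 3 (positions 0-2)
  Group 2: 'e' x 3 (positions 3-5)
  Group 3: 'b' x 2 (positions 6-7)
  Group 4: 'c' x 4 (positions 8-11)
  Group 5: 'd' x 4 (positions 12-15)
Total groups: 5

5


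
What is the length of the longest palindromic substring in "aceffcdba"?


Input: "aceffcdba"
Checking substrings for palindromes:
  [3:5] "ff" (len 2) => palindrome
Longest palindromic substring: "ff" with length 2

2


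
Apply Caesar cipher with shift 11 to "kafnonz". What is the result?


Caesar cipher: shift "kafnonz" by 11
  'k' (pos 10) + 11 = pos 21 = 'v'
  'a' (pos 0) + 11 = pos 11 = 'l'
  'f' (pos 5) + 11 = pos 16 = 'q'
  'n' (pos 13) + 11 = pos 24 = 'y'
  'o' (pos 14) + 11 = pos 25 = 'z'
  'n' (pos 13) + 11 = pos 24 = 'y'
  'z' (pos 25) + 11 = pos 10 = 'k'
Result: vlqyzyk

vlqyzyk


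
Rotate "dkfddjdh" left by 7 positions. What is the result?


Input: "dkfddjdh", rotate left by 7
First 7 characters: "dkfddjd"
Remaining characters: "h"
Concatenate remaining + first: "h" + "dkfddjd" = "hdkfddjd"

hdkfddjd


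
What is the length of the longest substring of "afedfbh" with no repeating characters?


Input: "afedfbh"
Sliding window (track last position of each char):
  Position 0 ('a'): window [0,0] length 1 -- new best
  Position 1 ('f'): window [0,1] length 2 -- new best
  Position 2 ('e'): window [0,2] length 3 -- new best
  Position 3 ('d'): window [0,3] length 4 -- new best
  Position 4 ('f'): repeat (last at 1), move window start to 2
  Position 4 ('f'): window [2,4] length 3
  Position 5 ('b'): window [2,5] length 4
  Position 6 ('h'): window [2,6] length 5 -- new best
Longest substring with no repeats: "edfbh" with length 5

5


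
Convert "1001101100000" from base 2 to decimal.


Input: "1001101100000" in base 2
Positional expansion:
  Digit '1' (value 1) x 2^12 = 4096
  Digit '0' (value 0) x 2^11 = 0
  Digit '0' (value 0) x 2^10 = 0
  Digit '1' (value 1) x 2^9 = 512
  Digit '1' (value 1) x 2^8 = 256
  Digit '0' (value 0) x 2^7 = 0
  Digit '1' (value 1) x 2^6 = 64
  Digit '1' (value 1) x 2^5 = 32
  Digit '0' (value 0) x 2^4 = 0
  Digit '0' (value 0) x 2^3 = 0
  Digit '0' (value 0) x 2^2 = 0
  Digit '0' (value 0) x 2^1 = 0
  Digit '0' (value 0) x 2^0 = 0
Sum = 4960

4960


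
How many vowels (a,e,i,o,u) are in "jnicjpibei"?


Input: jnicjpibei
Checking each character:
  'j' at position 0: consonant
  'n' at position 1: consonant
  'i' at position 2: vowel (running total: 1)
  'c' at position 3: consonant
  'j' at position 4: consonant
  'p' at position 5: consonant
  'i' at position 6: vowel (running total: 2)
  'b' at position 7: consonant
  'e' at position 8: vowel (running total: 3)
  'i' at position 9: vowel (running total: 4)
Total vowels: 4

4


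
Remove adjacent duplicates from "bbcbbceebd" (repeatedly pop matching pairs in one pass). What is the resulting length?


Input: bbcbbceebd
Stack-based adjacent duplicate removal:
  Read 'b': push. Stack: b
  Read 'b': matches stack top 'b' => pop. Stack: (empty)
  Read 'c': push. Stack: c
  Read 'b': push. Stack: cb
  Read 'b': matches stack top 'b' => pop. Stack: c
  Read 'c': matches stack top 'c' => pop. Stack: (empty)
  Read 'e': push. Stack: e
  Read 'e': matches stack top 'e' => pop. Stack: (empty)
  Read 'b': push. Stack: b
  Read 'd': push. Stack: bd
Final stack: "bd" (length 2)

2


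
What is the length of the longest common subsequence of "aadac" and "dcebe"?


LCS of "aadac" and "dcebe"
DP table:
           d    c    e    b    e
      0    0    0    0    0    0
  a   0    0    0    0    0    0
  a   0    0    0    0    0    0
  d   0    1    1    1    1    1
  a   0    1    1    1    1    1
  c   0    1    2    2    2    2
LCS length = dp[5][5] = 2

2


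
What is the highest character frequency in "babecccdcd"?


Input: babecccdcd
Character counts:
  'a': 1
  'b': 2
  'c': 4
  'd': 2
  'e': 1
Maximum frequency: 4

4


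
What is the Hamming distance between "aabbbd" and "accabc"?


Comparing "aabbbd" and "accabc" position by position:
  Position 0: 'a' vs 'a' => same
  Position 1: 'a' vs 'c' => differ
  Position 2: 'b' vs 'c' => differ
  Position 3: 'b' vs 'a' => differ
  Position 4: 'b' vs 'b' => same
  Position 5: 'd' vs 'c' => differ
Total differences (Hamming distance): 4

4


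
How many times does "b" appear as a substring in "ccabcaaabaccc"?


Searching for "b" in "ccabcaaabaccc"
Scanning each position:
  Position 0: "c" => no
  Position 1: "c" => no
  Position 2: "a" => no
  Position 3: "b" => MATCH
  Position 4: "c" => no
  Position 5: "a" => no
  Position 6: "a" => no
  Position 7: "a" => no
  Position 8: "b" => MATCH
  Position 9: "a" => no
  Position 10: "c" => no
  Position 11: "c" => no
  Position 12: "c" => no
Total occurrences: 2

2


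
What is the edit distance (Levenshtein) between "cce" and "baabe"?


Computing edit distance: "cce" -> "baabe"
DP table:
           b    a    a    b    e
      0    1    2    3    4    5
  c   1    1    2    3    4    5
  c   2    2    2    3    4    5
  e   3    3    3    3    4    4
Edit distance = dp[3][5] = 4

4


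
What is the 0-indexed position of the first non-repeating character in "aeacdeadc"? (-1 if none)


Input: aeacdeadc
Character frequencies:
  'a': 3
  'c': 2
  'd': 2
  'e': 2
Scanning left to right for freq == 1:
  Position 0 ('a'): freq=3, skip
  Position 1 ('e'): freq=2, skip
  Position 2 ('a'): freq=3, skip
  Position 3 ('c'): freq=2, skip
  Position 4 ('d'): freq=2, skip
  Position 5 ('e'): freq=2, skip
  Position 6 ('a'): freq=3, skip
  Position 7 ('d'): freq=2, skip
  Position 8 ('c'): freq=2, skip
  No unique character found => answer = -1

-1


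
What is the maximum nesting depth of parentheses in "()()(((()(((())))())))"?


Input: "()()(((()(((())))())))"
Tracking depth:
  Position 0 '(': depth becomes 1
  Position 1 ')': depth becomes 0
  Position 2 '(': depth becomes 1
  Position 3 ')': depth becomes 0
  Position 4 '(': depth becomes 1
  Position 5 '(': depth becomes 2
  Position 6 '(': depth becomes 3
  Position 7 '(': depth becomes 4
  Position 8 ')': depth becomes 3
  Position 9 '(': depth becomes 4
  Position 10 '(': depth becomes 5
  Position 11 '(': depth becomes 6
  Position 12 '(': depth becomes 7
  Position 13 ')': depth becomes 6
  Position 14 ')': depth becomes 5
  Position 15 ')': depth becomes 4
  Position 16 ')': depth becomes 3
  Position 17 '(': depth becomes 4
  Position 18 ')': depth becomes 3
  Position 19 ')': depth becomes 2
  Position 20 ')': depth becomes 1
  Position 21 ')': depth becomes 0
Maximum depth reached: 7

7


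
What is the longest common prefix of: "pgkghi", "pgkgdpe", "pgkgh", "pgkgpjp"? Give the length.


Words: pgkghi, pgkgdpe, pgkgh, pgkgpjp
  Position 0: all 'p' => match
  Position 1: all 'g' => match
  Position 2: all 'k' => match
  Position 3: all 'g' => match
  Position 4: ('h', 'd', 'h', 'p') => mismatch, stop
LCP = "pgkg" (length 4)

4


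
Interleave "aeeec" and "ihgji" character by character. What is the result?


Interleaving "aeeec" and "ihgji":
  Position 0: 'a' from first, 'i' from second => "ai"
  Position 1: 'e' from first, 'h' from second => "eh"
  Position 2: 'e' from first, 'g' from second => "eg"
  Position 3: 'e' from first, 'j' from second => "ej"
  Position 4: 'c' from first, 'i' from second => "ci"
Result: aiehegejci

aiehegejci


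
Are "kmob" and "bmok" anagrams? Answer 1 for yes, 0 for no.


Strings: "kmob", "bmok"
Sorted first:  bkmo
Sorted second: bkmo
Sorted forms match => anagrams

1


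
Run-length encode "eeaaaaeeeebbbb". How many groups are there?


Input: eeaaaaeeeebbbb
Scanning for consecutive runs:
  Group 1: 'e' x 2 (positions 0-1)
  Group 2: 'a' x 4 (positions 2-5)
  Group 3: 'e' x 4 (positions 6-9)
  Group 4: 'b' x 4 (positions 10-13)
Total groups: 4

4


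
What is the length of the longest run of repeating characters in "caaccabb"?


Input: "caaccabb"
Scanning for longest run:
  Position 1 ('a'): new char, reset run to 1
  Position 2 ('a'): continues run of 'a', length=2
  Position 3 ('c'): new char, reset run to 1
  Position 4 ('c'): continues run of 'c', length=2
  Position 5 ('a'): new char, reset run to 1
  Position 6 ('b'): new char, reset run to 1
  Position 7 ('b'): continues run of 'b', length=2
Longest run: 'a' with length 2

2


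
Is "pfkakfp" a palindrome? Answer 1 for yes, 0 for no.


Input: pfkakfp
Reversed: pfkakfp
  Compare pos 0 ('p') with pos 6 ('p'): match
  Compare pos 1 ('f') with pos 5 ('f'): match
  Compare pos 2 ('k') with pos 4 ('k'): match
Result: palindrome

1


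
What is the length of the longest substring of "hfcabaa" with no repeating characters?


Input: "hfcabaa"
Sliding window (track last position of each char):
  Position 0 ('h'): window [0,0] length 1 -- new best
  Position 1 ('f'): window [0,1] length 2 -- new best
  Position 2 ('c'): window [0,2] length 3 -- new best
  Position 3 ('a'): window [0,3] length 4 -- new best
  Position 4 ('b'): window [0,4] length 5 -- new best
  Position 5 ('a'): repeat (last at 3), move window start to 4
  Position 5 ('a'): window [4,5] length 2
  Position 6 ('a'): repeat (last at 5), move window start to 6
  Position 6 ('a'): window [6,6] length 1
Longest substring with no repeats: "hfcab" with length 5

5


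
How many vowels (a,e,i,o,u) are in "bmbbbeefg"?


Input: bmbbbeefg
Checking each character:
  'b' at position 0: consonant
  'm' at position 1: consonant
  'b' at position 2: consonant
  'b' at position 3: consonant
  'b' at position 4: consonant
  'e' at position 5: vowel (running total: 1)
  'e' at position 6: vowel (running total: 2)
  'f' at position 7: consonant
  'g' at position 8: consonant
Total vowels: 2

2


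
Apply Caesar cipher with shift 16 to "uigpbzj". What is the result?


Caesar cipher: shift "uigpbzj" by 16
  'u' (pos 20) + 16 = pos 10 = 'k'
  'i' (pos 8) + 16 = pos 24 = 'y'
  'g' (pos 6) + 16 = pos 22 = 'w'
  'p' (pos 15) + 16 = pos 5 = 'f'
  'b' (pos 1) + 16 = pos 17 = 'r'
  'z' (pos 25) + 16 = pos 15 = 'p'
  'j' (pos 9) + 16 = pos 25 = 'z'
Result: kywfrpz

kywfrpz


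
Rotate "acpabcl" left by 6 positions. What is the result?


Input: "acpabcl", rotate left by 6
First 6 characters: "acpabc"
Remaining characters: "l"
Concatenate remaining + first: "l" + "acpabc" = "lacpabc"

lacpabc


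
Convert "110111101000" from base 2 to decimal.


Input: "110111101000" in base 2
Positional expansion:
  Digit '1' (value 1) x 2^11 = 2048
  Digit '1' (value 1) x 2^10 = 1024
  Digit '0' (value 0) x 2^9 = 0
  Digit '1' (value 1) x 2^8 = 256
  Digit '1' (value 1) x 2^7 = 128
  Digit '1' (value 1) x 2^6 = 64
  Digit '1' (value 1) x 2^5 = 32
  Digit '0' (value 0) x 2^4 = 0
  Digit '1' (value 1) x 2^3 = 8
  Digit '0' (value 0) x 2^2 = 0
  Digit '0' (value 0) x 2^1 = 0
  Digit '0' (value 0) x 2^0 = 0
Sum = 3560

3560


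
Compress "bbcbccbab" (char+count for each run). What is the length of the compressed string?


Input: bbcbccbab
Runs:
  'b' x 2 => "b2"
  'c' x 1 => "c1"
  'b' x 1 => "b1"
  'c' x 2 => "c2"
  'b' x 1 => "b1"
  'a' x 1 => "a1"
  'b' x 1 => "b1"
Compressed: "b2c1b1c2b1a1b1"
Compressed length: 14

14


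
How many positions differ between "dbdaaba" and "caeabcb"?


Comparing "dbdaaba" and "caeabcb" position by position:
  Position 0: 'd' vs 'c' => DIFFER
  Position 1: 'b' vs 'a' => DIFFER
  Position 2: 'd' vs 'e' => DIFFER
  Position 3: 'a' vs 'a' => same
  Position 4: 'a' vs 'b' => DIFFER
  Position 5: 'b' vs 'c' => DIFFER
  Position 6: 'a' vs 'b' => DIFFER
Positions that differ: 6

6


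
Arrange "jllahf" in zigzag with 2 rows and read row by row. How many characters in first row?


Zigzag "jllahf" into 2 rows:
Placing characters:
  'j' => row 0
  'l' => row 1
  'l' => row 0
  'a' => row 1
  'h' => row 0
  'f' => row 1
Rows:
  Row 0: "jlh"
  Row 1: "laf"
First row length: 3

3


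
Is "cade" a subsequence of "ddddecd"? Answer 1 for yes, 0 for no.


Check if "cade" is a subsequence of "ddddecd"
Greedy scan:
  Position 0 ('d'): no match needed
  Position 1 ('d'): no match needed
  Position 2 ('d'): no match needed
  Position 3 ('d'): no match needed
  Position 4 ('e'): no match needed
  Position 5 ('c'): matches sub[0] = 'c'
  Position 6 ('d'): no match needed
Only matched 1/4 characters => not a subsequence

0


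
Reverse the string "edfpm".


Input: edfpm
Reading characters right to left:
  Position 4: 'm'
  Position 3: 'p'
  Position 2: 'f'
  Position 1: 'd'
  Position 0: 'e'
Reversed: mpfde

mpfde


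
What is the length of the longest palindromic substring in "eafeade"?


Input: "eafeade"
Checking substrings for palindromes:
  No multi-char palindromic substrings found
Longest palindromic substring: "e" with length 1

1


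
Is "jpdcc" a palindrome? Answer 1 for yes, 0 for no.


Input: jpdcc
Reversed: ccdpj
  Compare pos 0 ('j') with pos 4 ('c'): MISMATCH
  Compare pos 1 ('p') with pos 3 ('c'): MISMATCH
Result: not a palindrome

0


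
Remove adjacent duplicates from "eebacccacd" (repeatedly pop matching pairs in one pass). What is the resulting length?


Input: eebacccacd
Stack-based adjacent duplicate removal:
  Read 'e': push. Stack: e
  Read 'e': matches stack top 'e' => pop. Stack: (empty)
  Read 'b': push. Stack: b
  Read 'a': push. Stack: ba
  Read 'c': push. Stack: bac
  Read 'c': matches stack top 'c' => pop. Stack: ba
  Read 'c': push. Stack: bac
  Read 'a': push. Stack: baca
  Read 'c': push. Stack: bacac
  Read 'd': push. Stack: bacacd
Final stack: "bacacd" (length 6)

6


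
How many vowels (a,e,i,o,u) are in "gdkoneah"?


Input: gdkoneah
Checking each character:
  'g' at position 0: consonant
  'd' at position 1: consonant
  'k' at position 2: consonant
  'o' at position 3: vowel (running total: 1)
  'n' at position 4: consonant
  'e' at position 5: vowel (running total: 2)
  'a' at position 6: vowel (running total: 3)
  'h' at position 7: consonant
Total vowels: 3

3


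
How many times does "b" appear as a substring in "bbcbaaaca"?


Searching for "b" in "bbcbaaaca"
Scanning each position:
  Position 0: "b" => MATCH
  Position 1: "b" => MATCH
  Position 2: "c" => no
  Position 3: "b" => MATCH
  Position 4: "a" => no
  Position 5: "a" => no
  Position 6: "a" => no
  Position 7: "c" => no
  Position 8: "a" => no
Total occurrences: 3

3


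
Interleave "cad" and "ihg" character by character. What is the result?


Interleaving "cad" and "ihg":
  Position 0: 'c' from first, 'i' from second => "ci"
  Position 1: 'a' from first, 'h' from second => "ah"
  Position 2: 'd' from first, 'g' from second => "dg"
Result: ciahdg

ciahdg


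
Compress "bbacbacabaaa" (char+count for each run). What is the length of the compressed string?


Input: bbacbacabaaa
Runs:
  'b' x 2 => "b2"
  'a' x 1 => "a1"
  'c' x 1 => "c1"
  'b' x 1 => "b1"
  'a' x 1 => "a1"
  'c' x 1 => "c1"
  'a' x 1 => "a1"
  'b' x 1 => "b1"
  'a' x 3 => "a3"
Compressed: "b2a1c1b1a1c1a1b1a3"
Compressed length: 18

18
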